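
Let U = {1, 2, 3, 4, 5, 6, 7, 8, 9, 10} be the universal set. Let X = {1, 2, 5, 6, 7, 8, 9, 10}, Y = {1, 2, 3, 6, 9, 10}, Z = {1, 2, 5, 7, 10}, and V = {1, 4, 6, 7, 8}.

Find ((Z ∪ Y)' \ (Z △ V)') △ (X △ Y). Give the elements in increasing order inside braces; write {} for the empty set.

{3, 4, 5, 7}

Z ∪ Y = {1, 2, 3, 5, 6, 7, 9, 10}
(Z ∪ Y)' = {4, 8}
Z △ V = {2, 4, 5, 6, 8, 10}
(Z △ V)' = {1, 3, 7, 9}
(Z ∪ Y)' \ (Z △ V)' = {4, 8}
X △ Y = {3, 5, 7, 8}
((Z ∪ Y)' \ (Z △ V)') △ (X △ Y) = {3, 4, 5, 7}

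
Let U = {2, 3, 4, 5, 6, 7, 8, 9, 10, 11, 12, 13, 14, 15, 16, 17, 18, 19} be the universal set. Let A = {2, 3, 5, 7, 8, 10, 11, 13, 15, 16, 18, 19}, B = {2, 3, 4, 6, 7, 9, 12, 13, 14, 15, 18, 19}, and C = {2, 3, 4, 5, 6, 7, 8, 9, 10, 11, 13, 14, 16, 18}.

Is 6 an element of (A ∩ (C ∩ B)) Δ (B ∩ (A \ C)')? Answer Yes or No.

6 ∈ C and 6 ∈ B, so 6 ∈ C ∩ B
6 ∉ A and 6 ∈ (C ∩ B), so 6 ∉ A ∩ (C ∩ B)
6 ∉ A and 6 ∈ C, so 6 ∉ A \ C
6 ∈ (A \ C)' since 6 ∉ (A \ C)
6 ∈ B and 6 ∈ (A \ C)', so 6 ∈ B ∩ (A \ C)'
6 ∉ (A ∩ (C ∩ B)) and 6 ∈ (B ∩ (A \ C)'), so 6 ∈ (A ∩ (C ∩ B)) Δ (B ∩ (A \ C)')

Yes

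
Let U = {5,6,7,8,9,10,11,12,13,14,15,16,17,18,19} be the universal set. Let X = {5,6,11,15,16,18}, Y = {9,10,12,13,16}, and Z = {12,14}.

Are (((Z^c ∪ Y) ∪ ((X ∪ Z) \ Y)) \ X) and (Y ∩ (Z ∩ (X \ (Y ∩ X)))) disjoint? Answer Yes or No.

Z^c = {5,6,7,8,9,10,11,13,15,16,17,18,19}
Z^c ∪ Y = {5,6,7,8,9,10,11,12,13,15,16,17,18,19}
X ∪ Z = {5,6,11,12,14,15,16,18}
(X ∪ Z) \ Y = {5,6,11,14,15,18}
(Z^c ∪ Y) ∪ ((X ∪ Z) \ Y) = {5,6,7,8,9,10,11,12,13,14,15,16,17,18,19}
((Z^c ∪ Y) ∪ ((X ∪ Z) \ Y)) \ X = {7,8,9,10,12,13,14,17,19}
Y ∩ X = {16}
X \ (Y ∩ X) = {5,6,11,15,18}
Z ∩ (X \ (Y ∩ X)) = {}
Y ∩ (Z ∩ (X \ (Y ∩ X))) = {}
{7,8,9,10,12,13,14,17,19} and {} share no elements.

Yes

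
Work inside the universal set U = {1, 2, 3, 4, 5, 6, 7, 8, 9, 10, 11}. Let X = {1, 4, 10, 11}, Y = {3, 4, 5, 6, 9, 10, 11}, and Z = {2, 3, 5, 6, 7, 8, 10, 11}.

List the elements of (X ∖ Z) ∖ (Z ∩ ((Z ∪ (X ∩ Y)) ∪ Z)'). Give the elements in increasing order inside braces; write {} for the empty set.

{1, 4}

X ∖ Z = {1, 4}
X ∩ Y = {4, 10, 11}
Z ∪ (X ∩ Y) = {2, 3, 4, 5, 6, 7, 8, 10, 11}
(Z ∪ (X ∩ Y)) ∪ Z = {2, 3, 4, 5, 6, 7, 8, 10, 11}
((Z ∪ (X ∩ Y)) ∪ Z)' = {1, 9}
Z ∩ ((Z ∪ (X ∩ Y)) ∪ Z)' = {}
(X ∖ Z) ∖ (Z ∩ ((Z ∪ (X ∩ Y)) ∪ Z)') = {1, 4}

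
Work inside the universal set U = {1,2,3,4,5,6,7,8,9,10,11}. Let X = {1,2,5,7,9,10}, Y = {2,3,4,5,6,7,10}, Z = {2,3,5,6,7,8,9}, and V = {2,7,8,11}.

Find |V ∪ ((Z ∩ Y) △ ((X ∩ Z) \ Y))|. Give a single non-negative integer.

8

Z ∩ Y = {2,3,5,6,7}
X ∩ Z = {2,5,7,9}
(X ∩ Z) \ Y = {9}
(Z ∩ Y) △ ((X ∩ Z) \ Y) = {2,3,5,6,7,9}
V ∪ ((Z ∩ Y) △ ((X ∩ Z) \ Y)) = {2,3,5,6,7,8,9,11}
|V ∪ ((Z ∩ Y) △ ((X ∩ Z) \ Y))| = 8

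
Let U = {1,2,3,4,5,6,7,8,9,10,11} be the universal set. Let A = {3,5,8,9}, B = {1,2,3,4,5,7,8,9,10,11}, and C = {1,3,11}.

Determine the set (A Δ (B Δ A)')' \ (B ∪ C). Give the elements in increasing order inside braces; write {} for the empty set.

B Δ A = {1,2,4,7,10,11}
(B Δ A)' = {3,5,6,8,9}
A Δ (B Δ A)' = {6}
(A Δ (B Δ A)')' = {1,2,3,4,5,7,8,9,10,11}
B ∪ C = {1,2,3,4,5,7,8,9,10,11}
(A Δ (B Δ A)')' \ (B ∪ C) = {}

{}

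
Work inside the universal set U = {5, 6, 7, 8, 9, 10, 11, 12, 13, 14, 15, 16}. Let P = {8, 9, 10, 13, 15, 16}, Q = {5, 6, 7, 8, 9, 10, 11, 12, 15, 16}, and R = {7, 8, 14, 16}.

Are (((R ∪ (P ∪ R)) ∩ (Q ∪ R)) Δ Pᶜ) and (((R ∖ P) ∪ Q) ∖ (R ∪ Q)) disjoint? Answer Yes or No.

P ∪ R = {7, 8, 9, 10, 13, 14, 15, 16}
R ∪ (P ∪ R) = {7, 8, 9, 10, 13, 14, 15, 16}
Q ∪ R = {5, 6, 7, 8, 9, 10, 11, 12, 14, 15, 16}
(R ∪ (P ∪ R)) ∩ (Q ∪ R) = {7, 8, 9, 10, 14, 15, 16}
Pᶜ = {5, 6, 7, 11, 12, 14}
((R ∪ (P ∪ R)) ∩ (Q ∪ R)) Δ Pᶜ = {5, 6, 8, 9, 10, 11, 12, 15, 16}
R ∖ P = {7, 14}
(R ∖ P) ∪ Q = {5, 6, 7, 8, 9, 10, 11, 12, 14, 15, 16}
R ∪ Q = {5, 6, 7, 8, 9, 10, 11, 12, 14, 15, 16}
((R ∖ P) ∪ Q) ∖ (R ∪ Q) = {}
{5, 6, 8, 9, 10, 11, 12, 15, 16} and {} share no elements.

Yes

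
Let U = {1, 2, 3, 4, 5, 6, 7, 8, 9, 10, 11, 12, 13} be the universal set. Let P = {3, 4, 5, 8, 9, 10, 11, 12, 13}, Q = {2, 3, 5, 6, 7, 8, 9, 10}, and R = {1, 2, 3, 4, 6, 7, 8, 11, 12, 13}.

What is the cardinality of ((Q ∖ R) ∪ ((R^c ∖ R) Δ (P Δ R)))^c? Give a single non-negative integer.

6

Q ∖ R = {5, 9, 10}
R^c = {5, 9, 10}
R^c ∖ R = {5, 9, 10}
P Δ R = {1, 2, 5, 6, 7, 9, 10}
(R^c ∖ R) Δ (P Δ R) = {1, 2, 6, 7}
(Q ∖ R) ∪ ((R^c ∖ R) Δ (P Δ R)) = {1, 2, 5, 6, 7, 9, 10}
((Q ∖ R) ∪ ((R^c ∖ R) Δ (P Δ R)))^c = {3, 4, 8, 11, 12, 13}
|((Q ∖ R) ∪ ((R^c ∖ R) Δ (P Δ R)))^c| = 6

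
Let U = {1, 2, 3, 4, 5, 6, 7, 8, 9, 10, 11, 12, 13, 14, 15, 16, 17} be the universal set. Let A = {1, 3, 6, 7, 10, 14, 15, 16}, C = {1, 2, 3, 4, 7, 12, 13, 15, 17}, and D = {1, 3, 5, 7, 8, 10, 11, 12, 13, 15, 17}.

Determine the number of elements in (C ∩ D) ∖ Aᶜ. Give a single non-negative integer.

4

C ∩ D = {1, 3, 7, 12, 13, 15, 17}
Aᶜ = {2, 4, 5, 8, 9, 11, 12, 13, 17}
(C ∩ D) ∖ Aᶜ = {1, 3, 7, 15}
|(C ∩ D) ∖ Aᶜ| = 4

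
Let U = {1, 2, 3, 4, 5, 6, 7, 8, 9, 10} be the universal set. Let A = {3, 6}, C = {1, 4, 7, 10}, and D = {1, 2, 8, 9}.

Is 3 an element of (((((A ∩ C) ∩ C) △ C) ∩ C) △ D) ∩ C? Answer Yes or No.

No

3 ∈ A and 3 ∉ C, so 3 ∉ A ∩ C
3 ∉ (A ∩ C) and 3 ∉ C, so 3 ∉ (A ∩ C) ∩ C
3 ∉ ((A ∩ C) ∩ C) and 3 ∉ C, so 3 ∉ ((A ∩ C) ∩ C) △ C
3 ∉ (((A ∩ C) ∩ C) △ C) and 3 ∉ C, so 3 ∉ (((A ∩ C) ∩ C) △ C) ∩ C
3 ∉ ((((A ∩ C) ∩ C) △ C) ∩ C) and 3 ∉ D, so 3 ∉ ((((A ∩ C) ∩ C) △ C) ∩ C) △ D
3 ∉ (((((A ∩ C) ∩ C) △ C) ∩ C) △ D) and 3 ∉ C, so 3 ∉ (((((A ∩ C) ∩ C) △ C) ∩ C) △ D) ∩ C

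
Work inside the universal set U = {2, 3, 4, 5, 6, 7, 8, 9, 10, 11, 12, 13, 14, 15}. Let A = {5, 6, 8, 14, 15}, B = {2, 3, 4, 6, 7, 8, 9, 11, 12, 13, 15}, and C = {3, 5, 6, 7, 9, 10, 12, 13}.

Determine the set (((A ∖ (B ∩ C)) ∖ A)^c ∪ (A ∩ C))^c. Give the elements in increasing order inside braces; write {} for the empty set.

{}

B ∩ C = {3, 6, 7, 9, 12, 13}
A ∖ (B ∩ C) = {5, 8, 14, 15}
(A ∖ (B ∩ C)) ∖ A = {}
((A ∖ (B ∩ C)) ∖ A)^c = {2, 3, 4, 5, 6, 7, 8, 9, 10, 11, 12, 13, 14, 15}
A ∩ C = {5, 6}
((A ∖ (B ∩ C)) ∖ A)^c ∪ (A ∩ C) = {2, 3, 4, 5, 6, 7, 8, 9, 10, 11, 12, 13, 14, 15}
(((A ∖ (B ∩ C)) ∖ A)^c ∪ (A ∩ C))^c = {}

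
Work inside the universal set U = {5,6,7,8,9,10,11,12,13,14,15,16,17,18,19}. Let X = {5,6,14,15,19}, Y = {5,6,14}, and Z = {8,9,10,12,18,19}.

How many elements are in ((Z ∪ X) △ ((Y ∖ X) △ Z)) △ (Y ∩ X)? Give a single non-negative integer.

1

Z ∪ X = {5,6,8,9,10,12,14,15,18,19}
Y ∖ X = {}
(Y ∖ X) △ Z = {8,9,10,12,18,19}
(Z ∪ X) △ ((Y ∖ X) △ Z) = {5,6,14,15}
Y ∩ X = {5,6,14}
((Z ∪ X) △ ((Y ∖ X) △ Z)) △ (Y ∩ X) = {15}
|((Z ∪ X) △ ((Y ∖ X) △ Z)) △ (Y ∩ X)| = 1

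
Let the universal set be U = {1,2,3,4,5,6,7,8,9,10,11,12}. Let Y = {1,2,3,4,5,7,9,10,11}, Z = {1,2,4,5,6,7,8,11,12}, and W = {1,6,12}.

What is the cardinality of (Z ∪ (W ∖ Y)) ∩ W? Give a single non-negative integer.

3

W ∖ Y = {6,12}
Z ∪ (W ∖ Y) = {1,2,4,5,6,7,8,11,12}
(Z ∪ (W ∖ Y)) ∩ W = {1,6,12}
|(Z ∪ (W ∖ Y)) ∩ W| = 3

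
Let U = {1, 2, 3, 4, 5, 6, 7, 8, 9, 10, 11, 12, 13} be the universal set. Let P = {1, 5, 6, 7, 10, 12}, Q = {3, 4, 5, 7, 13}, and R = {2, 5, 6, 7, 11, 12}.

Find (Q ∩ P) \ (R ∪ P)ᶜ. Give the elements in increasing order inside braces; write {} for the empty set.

Q ∩ P = {5, 7}
R ∪ P = {1, 2, 5, 6, 7, 10, 11, 12}
(R ∪ P)ᶜ = {3, 4, 8, 9, 13}
(Q ∩ P) \ (R ∪ P)ᶜ = {5, 7}

{5, 7}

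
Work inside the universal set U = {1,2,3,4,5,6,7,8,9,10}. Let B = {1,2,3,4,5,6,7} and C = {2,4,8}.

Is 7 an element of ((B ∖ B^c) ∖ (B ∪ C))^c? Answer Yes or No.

7 ∈ B, so 7 ∉ B^c
7 ∈ B and 7 ∉ B^c, so 7 ∈ B ∖ B^c
7 ∈ B and 7 ∉ C, so 7 ∈ B ∪ C
7 ∈ (B ∖ B^c) and 7 ∈ (B ∪ C), so 7 ∉ (B ∖ B^c) ∖ (B ∪ C)
7 ∈ ((B ∖ B^c) ∖ (B ∪ C))^c since 7 ∉ ((B ∖ B^c) ∖ (B ∪ C))

Yes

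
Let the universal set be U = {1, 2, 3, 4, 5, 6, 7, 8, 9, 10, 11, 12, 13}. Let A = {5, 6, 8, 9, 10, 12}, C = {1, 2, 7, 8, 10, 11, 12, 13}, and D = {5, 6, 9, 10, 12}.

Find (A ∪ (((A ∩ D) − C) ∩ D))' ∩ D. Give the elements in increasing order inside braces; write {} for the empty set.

A ∩ D = {5, 6, 9, 10, 12}
(A ∩ D) − C = {5, 6, 9}
((A ∩ D) − C) ∩ D = {5, 6, 9}
A ∪ (((A ∩ D) − C) ∩ D) = {5, 6, 8, 9, 10, 12}
(A ∪ (((A ∩ D) − C) ∩ D))' = {1, 2, 3, 4, 7, 11, 13}
(A ∪ (((A ∩ D) − C) ∩ D))' ∩ D = {}

{}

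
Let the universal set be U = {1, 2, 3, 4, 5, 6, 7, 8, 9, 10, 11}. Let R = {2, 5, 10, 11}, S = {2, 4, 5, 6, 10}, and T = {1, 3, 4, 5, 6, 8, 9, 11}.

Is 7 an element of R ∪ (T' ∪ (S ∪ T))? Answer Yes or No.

7 ∉ T, so 7 ∈ T'
7 ∉ S and 7 ∉ T, so 7 ∉ S ∪ T
7 ∈ T' and 7 ∉ (S ∪ T), so 7 ∈ T' ∪ (S ∪ T)
7 ∉ R and 7 ∈ (T' ∪ (S ∪ T)), so 7 ∈ R ∪ (T' ∪ (S ∪ T))

Yes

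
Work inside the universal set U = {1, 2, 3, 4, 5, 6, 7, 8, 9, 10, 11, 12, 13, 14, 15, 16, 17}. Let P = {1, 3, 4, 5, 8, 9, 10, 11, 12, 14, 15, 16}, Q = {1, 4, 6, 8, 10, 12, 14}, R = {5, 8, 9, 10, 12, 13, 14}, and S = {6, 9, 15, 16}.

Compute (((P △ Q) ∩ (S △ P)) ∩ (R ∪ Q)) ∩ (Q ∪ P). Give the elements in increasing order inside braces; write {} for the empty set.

{5, 6}

P △ Q = {3, 5, 6, 9, 11, 15, 16}
S △ P = {1, 3, 4, 5, 6, 8, 10, 11, 12, 14}
(P △ Q) ∩ (S △ P) = {3, 5, 6, 11}
R ∪ Q = {1, 4, 5, 6, 8, 9, 10, 12, 13, 14}
((P △ Q) ∩ (S △ P)) ∩ (R ∪ Q) = {5, 6}
Q ∪ P = {1, 3, 4, 5, 6, 8, 9, 10, 11, 12, 14, 15, 16}
(((P △ Q) ∩ (S △ P)) ∩ (R ∪ Q)) ∩ (Q ∪ P) = {5, 6}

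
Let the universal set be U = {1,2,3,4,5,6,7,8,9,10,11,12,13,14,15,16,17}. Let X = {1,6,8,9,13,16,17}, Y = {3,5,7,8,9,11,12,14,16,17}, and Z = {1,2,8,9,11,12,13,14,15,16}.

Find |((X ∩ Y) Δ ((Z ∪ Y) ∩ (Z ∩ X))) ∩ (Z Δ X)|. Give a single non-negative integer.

1

X ∩ Y = {8,9,16,17}
Z ∪ Y = {1,2,3,5,7,8,9,11,12,13,14,15,16,17}
Z ∩ X = {1,8,9,13,16}
(Z ∪ Y) ∩ (Z ∩ X) = {1,8,9,13,16}
(X ∩ Y) Δ ((Z ∪ Y) ∩ (Z ∩ X)) = {1,13,17}
Z Δ X = {2,6,11,12,14,15,17}
((X ∩ Y) Δ ((Z ∪ Y) ∩ (Z ∩ X))) ∩ (Z Δ X) = {17}
|((X ∩ Y) Δ ((Z ∪ Y) ∩ (Z ∩ X))) ∩ (Z Δ X)| = 1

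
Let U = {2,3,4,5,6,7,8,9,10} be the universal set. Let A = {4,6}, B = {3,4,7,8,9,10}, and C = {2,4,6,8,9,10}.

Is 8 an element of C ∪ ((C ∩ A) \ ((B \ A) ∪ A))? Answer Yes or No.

Yes

8 ∈ C and 8 ∉ A, so 8 ∉ C ∩ A
8 ∈ B and 8 ∉ A, so 8 ∈ B \ A
8 ∈ (B \ A) and 8 ∉ A, so 8 ∈ (B \ A) ∪ A
8 ∉ (C ∩ A) and 8 ∈ ((B \ A) ∪ A), so 8 ∉ (C ∩ A) \ ((B \ A) ∪ A)
8 ∈ C and 8 ∉ ((C ∩ A) \ ((B \ A) ∪ A)), so 8 ∈ C ∪ ((C ∩ A) \ ((B \ A) ∪ A))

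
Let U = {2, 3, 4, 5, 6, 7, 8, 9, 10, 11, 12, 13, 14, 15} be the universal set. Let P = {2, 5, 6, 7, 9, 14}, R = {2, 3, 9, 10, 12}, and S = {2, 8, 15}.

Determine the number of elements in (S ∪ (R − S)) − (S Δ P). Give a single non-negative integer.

R − S = {3, 9, 10, 12}
S ∪ (R − S) = {2, 3, 8, 9, 10, 12, 15}
S Δ P = {5, 6, 7, 8, 9, 14, 15}
(S ∪ (R − S)) − (S Δ P) = {2, 3, 10, 12}
|(S ∪ (R − S)) − (S Δ P)| = 4

4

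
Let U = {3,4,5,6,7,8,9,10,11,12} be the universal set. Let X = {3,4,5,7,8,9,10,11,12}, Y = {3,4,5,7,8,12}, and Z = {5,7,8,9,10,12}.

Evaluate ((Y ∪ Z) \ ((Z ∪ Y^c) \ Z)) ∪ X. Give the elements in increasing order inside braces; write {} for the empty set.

{3,4,5,7,8,9,10,11,12}

Y ∪ Z = {3,4,5,7,8,9,10,12}
Y^c = {6,9,10,11}
Z ∪ Y^c = {5,6,7,8,9,10,11,12}
(Z ∪ Y^c) \ Z = {6,11}
(Y ∪ Z) \ ((Z ∪ Y^c) \ Z) = {3,4,5,7,8,9,10,12}
((Y ∪ Z) \ ((Z ∪ Y^c) \ Z)) ∪ X = {3,4,5,7,8,9,10,11,12}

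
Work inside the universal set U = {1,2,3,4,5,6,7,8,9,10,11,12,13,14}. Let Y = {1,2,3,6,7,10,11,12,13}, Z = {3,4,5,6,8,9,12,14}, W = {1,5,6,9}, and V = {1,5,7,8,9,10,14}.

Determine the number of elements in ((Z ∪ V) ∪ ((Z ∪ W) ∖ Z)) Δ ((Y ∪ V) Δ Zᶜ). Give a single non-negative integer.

Z ∪ V = {1,3,4,5,6,7,8,9,10,12,14}
Z ∪ W = {1,3,4,5,6,8,9,12,14}
(Z ∪ W) ∖ Z = {1}
(Z ∪ V) ∪ ((Z ∪ W) ∖ Z) = {1,3,4,5,6,7,8,9,10,12,14}
Y ∪ V = {1,2,3,5,6,7,8,9,10,11,12,13,14}
Zᶜ = {1,2,7,10,11,13}
(Y ∪ V) Δ Zᶜ = {3,5,6,8,9,12,14}
((Z ∪ V) ∪ ((Z ∪ W) ∖ Z)) Δ ((Y ∪ V) Δ Zᶜ) = {1,4,7,10}
|((Z ∪ V) ∪ ((Z ∪ W) ∖ Z)) Δ ((Y ∪ V) Δ Zᶜ)| = 4

4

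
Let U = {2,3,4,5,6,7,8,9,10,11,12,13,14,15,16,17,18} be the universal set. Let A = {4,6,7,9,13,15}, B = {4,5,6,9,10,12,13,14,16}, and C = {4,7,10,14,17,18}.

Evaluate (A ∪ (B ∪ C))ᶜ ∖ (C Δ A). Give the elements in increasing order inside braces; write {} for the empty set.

B ∪ C = {4,5,6,7,9,10,12,13,14,16,17,18}
A ∪ (B ∪ C) = {4,5,6,7,9,10,12,13,14,15,16,17,18}
(A ∪ (B ∪ C))ᶜ = {2,3,8,11}
C Δ A = {6,9,10,13,14,15,17,18}
(A ∪ (B ∪ C))ᶜ ∖ (C Δ A) = {2,3,8,11}

{2,3,8,11}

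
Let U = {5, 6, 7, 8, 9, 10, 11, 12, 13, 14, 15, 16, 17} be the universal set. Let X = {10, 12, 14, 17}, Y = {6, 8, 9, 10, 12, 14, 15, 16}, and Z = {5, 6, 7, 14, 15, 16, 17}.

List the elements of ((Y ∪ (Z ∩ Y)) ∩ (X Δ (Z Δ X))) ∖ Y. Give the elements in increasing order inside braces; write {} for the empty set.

Z ∩ Y = {6, 14, 15, 16}
Y ∪ (Z ∩ Y) = {6, 8, 9, 10, 12, 14, 15, 16}
Z Δ X = {5, 6, 7, 10, 12, 15, 16}
X Δ (Z Δ X) = {5, 6, 7, 14, 15, 16, 17}
(Y ∪ (Z ∩ Y)) ∩ (X Δ (Z Δ X)) = {6, 14, 15, 16}
((Y ∪ (Z ∩ Y)) ∩ (X Δ (Z Δ X))) ∖ Y = {}

{}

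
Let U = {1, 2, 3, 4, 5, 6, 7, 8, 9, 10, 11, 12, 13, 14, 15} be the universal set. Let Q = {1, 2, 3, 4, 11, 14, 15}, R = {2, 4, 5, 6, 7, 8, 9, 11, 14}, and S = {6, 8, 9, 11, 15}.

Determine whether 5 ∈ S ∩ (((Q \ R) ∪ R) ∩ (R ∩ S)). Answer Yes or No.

5 ∉ Q and 5 ∈ R, so 5 ∉ Q \ R
5 ∉ (Q \ R) and 5 ∈ R, so 5 ∈ (Q \ R) ∪ R
5 ∈ R and 5 ∉ S, so 5 ∉ R ∩ S
5 ∈ ((Q \ R) ∪ R) and 5 ∉ (R ∩ S), so 5 ∉ ((Q \ R) ∪ R) ∩ (R ∩ S)
5 ∉ S and 5 ∉ (((Q \ R) ∪ R) ∩ (R ∩ S)), so 5 ∉ S ∩ (((Q \ R) ∪ R) ∩ (R ∩ S))

No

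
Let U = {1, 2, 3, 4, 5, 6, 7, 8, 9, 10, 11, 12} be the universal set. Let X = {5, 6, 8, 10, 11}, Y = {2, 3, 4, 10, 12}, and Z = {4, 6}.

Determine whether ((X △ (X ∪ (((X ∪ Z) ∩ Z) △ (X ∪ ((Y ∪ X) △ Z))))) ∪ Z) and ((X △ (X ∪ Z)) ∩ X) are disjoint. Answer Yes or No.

X ∪ Z = {4, 5, 6, 8, 10, 11}
(X ∪ Z) ∩ Z = {4, 6}
Y ∪ X = {2, 3, 4, 5, 6, 8, 10, 11, 12}
(Y ∪ X) △ Z = {2, 3, 5, 8, 10, 11, 12}
X ∪ ((Y ∪ X) △ Z) = {2, 3, 5, 6, 8, 10, 11, 12}
((X ∪ Z) ∩ Z) △ (X ∪ ((Y ∪ X) △ Z)) = {2, 3, 4, 5, 8, 10, 11, 12}
X ∪ (((X ∪ Z) ∩ Z) △ (X ∪ ((Y ∪ X) △ Z))) = {2, 3, 4, 5, 6, 8, 10, 11, 12}
X △ (X ∪ (((X ∪ Z) ∩ Z) △ (X ∪ ((Y ∪ X) △ Z)))) = {2, 3, 4, 12}
(X △ (X ∪ (((X ∪ Z) ∩ Z) △ (X ∪ ((Y ∪ X) △ Z))))) ∪ Z = {2, 3, 4, 6, 12}
X △ (X ∪ Z) = {4}
(X △ (X ∪ Z)) ∩ X = {}
{2, 3, 4, 6, 12} and {} share no elements.

Yes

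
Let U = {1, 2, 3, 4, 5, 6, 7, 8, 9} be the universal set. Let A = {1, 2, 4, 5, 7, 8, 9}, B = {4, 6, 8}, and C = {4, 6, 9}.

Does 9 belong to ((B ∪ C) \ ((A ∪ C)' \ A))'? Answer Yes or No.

No

9 ∉ B and 9 ∈ C, so 9 ∈ B ∪ C
9 ∈ A and 9 ∈ C, so 9 ∈ A ∪ C
9 ∉ (A ∪ C)' since 9 ∈ (A ∪ C)
9 ∉ (A ∪ C)' and 9 ∈ A, so 9 ∉ (A ∪ C)' \ A
9 ∈ (B ∪ C) and 9 ∉ ((A ∪ C)' \ A), so 9 ∈ (B ∪ C) \ ((A ∪ C)' \ A)
9 ∉ ((B ∪ C) \ ((A ∪ C)' \ A))' since 9 ∈ ((B ∪ C) \ ((A ∪ C)' \ A))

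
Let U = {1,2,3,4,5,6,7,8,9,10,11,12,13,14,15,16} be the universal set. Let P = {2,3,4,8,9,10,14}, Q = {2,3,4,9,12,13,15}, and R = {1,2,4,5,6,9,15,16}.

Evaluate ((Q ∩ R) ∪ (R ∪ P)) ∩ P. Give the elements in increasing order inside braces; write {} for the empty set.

{2,3,4,8,9,10,14}

Q ∩ R = {2,4,9,15}
R ∪ P = {1,2,3,4,5,6,8,9,10,14,15,16}
(Q ∩ R) ∪ (R ∪ P) = {1,2,3,4,5,6,8,9,10,14,15,16}
((Q ∩ R) ∪ (R ∪ P)) ∩ P = {2,3,4,8,9,10,14}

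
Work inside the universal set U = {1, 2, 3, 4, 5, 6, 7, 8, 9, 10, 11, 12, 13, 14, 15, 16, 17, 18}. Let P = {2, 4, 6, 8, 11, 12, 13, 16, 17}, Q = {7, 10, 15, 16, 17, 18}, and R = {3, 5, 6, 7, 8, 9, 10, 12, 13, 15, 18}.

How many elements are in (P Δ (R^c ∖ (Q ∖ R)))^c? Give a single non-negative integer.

10

R^c = {1, 2, 4, 11, 14, 16, 17}
Q ∖ R = {16, 17}
R^c ∖ (Q ∖ R) = {1, 2, 4, 11, 14}
P Δ (R^c ∖ (Q ∖ R)) = {1, 6, 8, 12, 13, 14, 16, 17}
(P Δ (R^c ∖ (Q ∖ R)))^c = {2, 3, 4, 5, 7, 9, 10, 11, 15, 18}
|(P Δ (R^c ∖ (Q ∖ R)))^c| = 10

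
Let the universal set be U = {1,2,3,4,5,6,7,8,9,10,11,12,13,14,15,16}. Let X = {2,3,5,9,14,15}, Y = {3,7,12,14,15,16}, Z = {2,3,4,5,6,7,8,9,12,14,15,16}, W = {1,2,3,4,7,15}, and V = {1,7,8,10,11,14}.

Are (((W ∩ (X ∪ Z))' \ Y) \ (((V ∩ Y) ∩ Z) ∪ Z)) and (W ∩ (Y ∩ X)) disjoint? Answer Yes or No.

Yes

X ∪ Z = {2,3,4,5,6,7,8,9,12,14,15,16}
W ∩ (X ∪ Z) = {2,3,4,7,15}
(W ∩ (X ∪ Z))' = {1,5,6,8,9,10,11,12,13,14,16}
(W ∩ (X ∪ Z))' \ Y = {1,5,6,8,9,10,11,13}
V ∩ Y = {7,14}
(V ∩ Y) ∩ Z = {7,14}
((V ∩ Y) ∩ Z) ∪ Z = {2,3,4,5,6,7,8,9,12,14,15,16}
((W ∩ (X ∪ Z))' \ Y) \ (((V ∩ Y) ∩ Z) ∪ Z) = {1,10,11,13}
Y ∩ X = {3,14,15}
W ∩ (Y ∩ X) = {3,15}
{1,10,11,13} and {3,15} share no elements.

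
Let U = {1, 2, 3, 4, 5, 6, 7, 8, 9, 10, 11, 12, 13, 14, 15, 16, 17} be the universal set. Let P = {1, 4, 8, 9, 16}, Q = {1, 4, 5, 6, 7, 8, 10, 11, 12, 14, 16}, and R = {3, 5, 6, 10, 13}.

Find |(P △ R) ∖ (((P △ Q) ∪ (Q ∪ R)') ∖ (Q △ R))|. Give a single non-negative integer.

6

P △ R = {1, 3, 4, 5, 6, 8, 9, 10, 13, 16}
P △ Q = {5, 6, 7, 9, 10, 11, 12, 14}
Q ∪ R = {1, 3, 4, 5, 6, 7, 8, 10, 11, 12, 13, 14, 16}
(Q ∪ R)' = {2, 9, 15, 17}
(P △ Q) ∪ (Q ∪ R)' = {2, 5, 6, 7, 9, 10, 11, 12, 14, 15, 17}
Q △ R = {1, 3, 4, 7, 8, 11, 12, 13, 14, 16}
((P △ Q) ∪ (Q ∪ R)') ∖ (Q △ R) = {2, 5, 6, 9, 10, 15, 17}
(P △ R) ∖ (((P △ Q) ∪ (Q ∪ R)') ∖ (Q △ R)) = {1, 3, 4, 8, 13, 16}
|(P △ R) ∖ (((P △ Q) ∪ (Q ∪ R)') ∖ (Q △ R))| = 6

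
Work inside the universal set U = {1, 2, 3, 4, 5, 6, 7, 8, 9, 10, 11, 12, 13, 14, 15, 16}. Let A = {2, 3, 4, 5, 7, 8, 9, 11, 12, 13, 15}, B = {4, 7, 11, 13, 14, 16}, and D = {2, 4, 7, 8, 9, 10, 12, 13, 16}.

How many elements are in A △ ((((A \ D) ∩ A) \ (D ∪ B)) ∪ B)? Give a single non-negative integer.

A \ D = {3, 5, 11, 15}
(A \ D) ∩ A = {3, 5, 11, 15}
D ∪ B = {2, 4, 7, 8, 9, 10, 11, 12, 13, 14, 16}
((A \ D) ∩ A) \ (D ∪ B) = {3, 5, 15}
(((A \ D) ∩ A) \ (D ∪ B)) ∪ B = {3, 4, 5, 7, 11, 13, 14, 15, 16}
A △ ((((A \ D) ∩ A) \ (D ∪ B)) ∪ B) = {2, 8, 9, 12, 14, 16}
|A △ ((((A \ D) ∩ A) \ (D ∪ B)) ∪ B)| = 6

6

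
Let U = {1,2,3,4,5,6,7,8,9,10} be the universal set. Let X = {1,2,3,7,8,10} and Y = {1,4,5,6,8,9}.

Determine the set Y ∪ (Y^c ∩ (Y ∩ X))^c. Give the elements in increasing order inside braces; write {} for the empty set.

{1,2,3,4,5,6,7,8,9,10}

Y^c = {2,3,7,10}
Y ∩ X = {1,8}
Y^c ∩ (Y ∩ X) = {}
(Y^c ∩ (Y ∩ X))^c = {1,2,3,4,5,6,7,8,9,10}
Y ∪ (Y^c ∩ (Y ∩ X))^c = {1,2,3,4,5,6,7,8,9,10}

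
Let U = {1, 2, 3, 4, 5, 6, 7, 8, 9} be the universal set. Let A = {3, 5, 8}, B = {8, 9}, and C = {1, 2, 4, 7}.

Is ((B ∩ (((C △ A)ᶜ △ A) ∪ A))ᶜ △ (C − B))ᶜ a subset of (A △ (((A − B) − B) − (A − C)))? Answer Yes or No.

C △ A = {1, 2, 3, 4, 5, 7, 8}
(C △ A)ᶜ = {6, 9}
(C △ A)ᶜ △ A = {3, 5, 6, 8, 9}
((C △ A)ᶜ △ A) ∪ A = {3, 5, 6, 8, 9}
B ∩ (((C △ A)ᶜ △ A) ∪ A) = {8, 9}
(B ∩ (((C △ A)ᶜ △ A) ∪ A))ᶜ = {1, 2, 3, 4, 5, 6, 7}
C − B = {1, 2, 4, 7}
(B ∩ (((C △ A)ᶜ △ A) ∪ A))ᶜ △ (C − B) = {3, 5, 6}
((B ∩ (((C △ A)ᶜ △ A) ∪ A))ᶜ △ (C − B))ᶜ = {1, 2, 4, 7, 8, 9}
A − B = {3, 5}
(A − B) − B = {3, 5}
A − C = {3, 5, 8}
((A − B) − B) − (A − C) = {}
A △ (((A − B) − B) − (A − C)) = {3, 5, 8}
1 ∈ ((B ∩ (((C △ A)ᶜ △ A) ∪ A))ᶜ △ (C − B))ᶜ but 1 ∉ A △ (((A − B) − B) − (A − C)), so the inclusion fails.

No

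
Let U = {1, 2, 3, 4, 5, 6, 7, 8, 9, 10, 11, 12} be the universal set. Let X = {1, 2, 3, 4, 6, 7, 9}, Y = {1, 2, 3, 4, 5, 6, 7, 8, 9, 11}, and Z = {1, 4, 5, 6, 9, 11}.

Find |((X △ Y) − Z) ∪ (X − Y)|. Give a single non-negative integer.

1

X △ Y = {5, 8, 11}
(X △ Y) − Z = {8}
X − Y = {}
((X △ Y) − Z) ∪ (X − Y) = {8}
|((X △ Y) − Z) ∪ (X − Y)| = 1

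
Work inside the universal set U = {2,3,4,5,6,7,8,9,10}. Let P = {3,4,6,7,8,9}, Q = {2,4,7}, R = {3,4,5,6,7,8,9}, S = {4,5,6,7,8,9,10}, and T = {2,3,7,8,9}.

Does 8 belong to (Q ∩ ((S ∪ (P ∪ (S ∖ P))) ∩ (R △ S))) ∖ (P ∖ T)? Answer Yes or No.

No

8 ∈ S and 8 ∈ P, so 8 ∉ S ∖ P
8 ∈ P and 8 ∉ (S ∖ P), so 8 ∈ P ∪ (S ∖ P)
8 ∈ S and 8 ∈ (P ∪ (S ∖ P)), so 8 ∈ S ∪ (P ∪ (S ∖ P))
8 ∈ R and 8 ∈ S, so 8 ∉ R △ S
8 ∈ (S ∪ (P ∪ (S ∖ P))) and 8 ∉ (R △ S), so 8 ∉ (S ∪ (P ∪ (S ∖ P))) ∩ (R △ S)
8 ∉ Q and 8 ∉ ((S ∪ (P ∪ (S ∖ P))) ∩ (R △ S)), so 8 ∉ Q ∩ ((S ∪ (P ∪ (S ∖ P))) ∩ (R △ S))
8 ∈ P and 8 ∈ T, so 8 ∉ P ∖ T
8 ∉ (Q ∩ ((S ∪ (P ∪ (S ∖ P))) ∩ (R △ S))) and 8 ∉ (P ∖ T), so 8 ∉ (Q ∩ ((S ∪ (P ∪ (S ∖ P))) ∩ (R △ S))) ∖ (P ∖ T)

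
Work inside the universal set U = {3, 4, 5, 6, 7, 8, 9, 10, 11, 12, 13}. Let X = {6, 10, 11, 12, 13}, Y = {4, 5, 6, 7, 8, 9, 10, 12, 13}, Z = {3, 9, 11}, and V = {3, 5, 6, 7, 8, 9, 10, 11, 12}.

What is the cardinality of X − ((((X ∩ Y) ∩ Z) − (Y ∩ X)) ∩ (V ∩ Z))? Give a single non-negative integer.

5

X ∩ Y = {6, 10, 12, 13}
(X ∩ Y) ∩ Z = {}
Y ∩ X = {6, 10, 12, 13}
((X ∩ Y) ∩ Z) − (Y ∩ X) = {}
V ∩ Z = {3, 9, 11}
(((X ∩ Y) ∩ Z) − (Y ∩ X)) ∩ (V ∩ Z) = {}
X − ((((X ∩ Y) ∩ Z) − (Y ∩ X)) ∩ (V ∩ Z)) = {6, 10, 11, 12, 13}
|X − ((((X ∩ Y) ∩ Z) − (Y ∩ X)) ∩ (V ∩ Z))| = 5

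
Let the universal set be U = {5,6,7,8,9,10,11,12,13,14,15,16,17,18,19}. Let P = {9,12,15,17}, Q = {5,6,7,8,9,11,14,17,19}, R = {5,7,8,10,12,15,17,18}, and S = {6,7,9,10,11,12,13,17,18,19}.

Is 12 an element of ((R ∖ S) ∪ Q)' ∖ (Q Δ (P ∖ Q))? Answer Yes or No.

No

12 ∈ R and 12 ∈ S, so 12 ∉ R ∖ S
12 ∉ (R ∖ S) and 12 ∉ Q, so 12 ∉ (R ∖ S) ∪ Q
12 ∈ ((R ∖ S) ∪ Q)' since 12 ∉ ((R ∖ S) ∪ Q)
12 ∈ P and 12 ∉ Q, so 12 ∈ P ∖ Q
12 ∉ Q and 12 ∈ (P ∖ Q), so 12 ∈ Q Δ (P ∖ Q)
12 ∈ ((R ∖ S) ∪ Q)' and 12 ∈ (Q Δ (P ∖ Q)), so 12 ∉ ((R ∖ S) ∪ Q)' ∖ (Q Δ (P ∖ Q))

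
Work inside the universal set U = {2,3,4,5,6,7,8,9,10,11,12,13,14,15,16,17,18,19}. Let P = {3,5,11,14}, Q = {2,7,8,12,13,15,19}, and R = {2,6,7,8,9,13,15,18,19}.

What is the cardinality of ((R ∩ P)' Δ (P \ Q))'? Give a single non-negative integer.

R ∩ P = {}
(R ∩ P)' = {2,3,4,5,6,7,8,9,10,11,12,13,14,15,16,17,18,19}
P \ Q = {3,5,11,14}
(R ∩ P)' Δ (P \ Q) = {2,4,6,7,8,9,10,12,13,15,16,17,18,19}
((R ∩ P)' Δ (P \ Q))' = {3,5,11,14}
|((R ∩ P)' Δ (P \ Q))'| = 4

4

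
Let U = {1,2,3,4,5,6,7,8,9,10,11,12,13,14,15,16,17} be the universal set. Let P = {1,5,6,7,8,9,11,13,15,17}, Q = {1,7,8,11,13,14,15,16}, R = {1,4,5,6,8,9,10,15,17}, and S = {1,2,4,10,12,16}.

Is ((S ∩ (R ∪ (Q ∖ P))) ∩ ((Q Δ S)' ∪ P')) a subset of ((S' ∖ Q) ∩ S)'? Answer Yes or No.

Yes

Q ∖ P = {14,16}
R ∪ (Q ∖ P) = {1,4,5,6,8,9,10,14,15,16,17}
S ∩ (R ∪ (Q ∖ P)) = {1,4,10,16}
Q Δ S = {2,4,7,8,10,11,12,13,14,15}
(Q Δ S)' = {1,3,5,6,9,16,17}
P' = {2,3,4,10,12,14,16}
(Q Δ S)' ∪ P' = {1,2,3,4,5,6,9,10,12,14,16,17}
(S ∩ (R ∪ (Q ∖ P))) ∩ ((Q Δ S)' ∪ P') = {1,4,10,16}
S' = {3,5,6,7,8,9,11,13,14,15,17}
S' ∖ Q = {3,5,6,9,17}
(S' ∖ Q) ∩ S = {}
((S' ∖ Q) ∩ S)' = {1,2,3,4,5,6,7,8,9,10,11,12,13,14,15,16,17}
Every element of {1,4,10,16} is in {1,2,3,4,5,6,7,8,9,10,11,12,13,14,15,16,17}, so (S ∩ (R ∪ (Q ∖ P))) ∩ ((Q Δ S)' ∪ P') ⊆ ((S' ∖ Q) ∩ S)'.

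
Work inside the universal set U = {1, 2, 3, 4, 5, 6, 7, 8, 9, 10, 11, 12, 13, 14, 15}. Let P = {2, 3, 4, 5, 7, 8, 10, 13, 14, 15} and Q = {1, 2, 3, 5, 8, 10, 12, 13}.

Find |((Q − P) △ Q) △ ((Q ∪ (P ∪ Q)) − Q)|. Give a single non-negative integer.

10

Q − P = {1, 12}
(Q − P) △ Q = {2, 3, 5, 8, 10, 13}
P ∪ Q = {1, 2, 3, 4, 5, 7, 8, 10, 12, 13, 14, 15}
Q ∪ (P ∪ Q) = {1, 2, 3, 4, 5, 7, 8, 10, 12, 13, 14, 15}
(Q ∪ (P ∪ Q)) − Q = {4, 7, 14, 15}
((Q − P) △ Q) △ ((Q ∪ (P ∪ Q)) − Q) = {2, 3, 4, 5, 7, 8, 10, 13, 14, 15}
|((Q − P) △ Q) △ ((Q ∪ (P ∪ Q)) − Q)| = 10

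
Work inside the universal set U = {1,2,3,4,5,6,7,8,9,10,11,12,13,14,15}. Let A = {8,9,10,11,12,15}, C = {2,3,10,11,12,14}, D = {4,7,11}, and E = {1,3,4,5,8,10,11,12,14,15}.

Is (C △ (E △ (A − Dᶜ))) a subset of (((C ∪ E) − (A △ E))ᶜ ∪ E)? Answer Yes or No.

No

Dᶜ = {1,2,3,5,6,8,9,10,12,13,14,15}
A − Dᶜ = {11}
E △ (A − Dᶜ) = {1,3,4,5,8,10,12,14,15}
C △ (E △ (A − Dᶜ)) = {1,2,4,5,8,11,15}
C ∪ E = {1,2,3,4,5,8,10,11,12,14,15}
A △ E = {1,3,4,5,9,14}
(C ∪ E) − (A △ E) = {2,8,10,11,12,15}
((C ∪ E) − (A △ E))ᶜ = {1,3,4,5,6,7,9,13,14}
((C ∪ E) − (A △ E))ᶜ ∪ E = {1,3,4,5,6,7,8,9,10,11,12,13,14,15}
2 ∈ C △ (E △ (A − Dᶜ)) but 2 ∉ ((C ∪ E) − (A △ E))ᶜ ∪ E, so the inclusion fails.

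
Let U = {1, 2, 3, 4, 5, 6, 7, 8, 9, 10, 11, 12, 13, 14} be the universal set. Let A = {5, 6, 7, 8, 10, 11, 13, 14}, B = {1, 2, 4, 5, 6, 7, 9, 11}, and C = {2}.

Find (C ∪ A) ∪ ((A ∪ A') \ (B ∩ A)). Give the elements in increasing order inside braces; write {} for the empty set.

C ∪ A = {2, 5, 6, 7, 8, 10, 11, 13, 14}
A' = {1, 2, 3, 4, 9, 12}
A ∪ A' = {1, 2, 3, 4, 5, 6, 7, 8, 9, 10, 11, 12, 13, 14}
B ∩ A = {5, 6, 7, 11}
(A ∪ A') \ (B ∩ A) = {1, 2, 3, 4, 8, 9, 10, 12, 13, 14}
(C ∪ A) ∪ ((A ∪ A') \ (B ∩ A)) = {1, 2, 3, 4, 5, 6, 7, 8, 9, 10, 11, 12, 13, 14}

{1, 2, 3, 4, 5, 6, 7, 8, 9, 10, 11, 12, 13, 14}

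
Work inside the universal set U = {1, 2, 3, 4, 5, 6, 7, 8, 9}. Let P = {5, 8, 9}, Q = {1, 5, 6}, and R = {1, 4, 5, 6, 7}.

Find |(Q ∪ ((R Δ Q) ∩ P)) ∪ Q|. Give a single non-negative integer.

R Δ Q = {4, 7}
(R Δ Q) ∩ P = {}
Q ∪ ((R Δ Q) ∩ P) = {1, 5, 6}
(Q ∪ ((R Δ Q) ∩ P)) ∪ Q = {1, 5, 6}
|(Q ∪ ((R Δ Q) ∩ P)) ∪ Q| = 3

3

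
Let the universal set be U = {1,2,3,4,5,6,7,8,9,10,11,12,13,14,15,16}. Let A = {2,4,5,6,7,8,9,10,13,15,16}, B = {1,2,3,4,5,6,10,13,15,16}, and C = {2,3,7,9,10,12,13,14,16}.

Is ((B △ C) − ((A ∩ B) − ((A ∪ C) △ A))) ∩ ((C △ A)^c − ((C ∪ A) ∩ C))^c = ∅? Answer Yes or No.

No

B △ C = {1,4,5,6,7,9,12,14,15}
A ∩ B = {2,4,5,6,10,13,15,16}
A ∪ C = {2,3,4,5,6,7,8,9,10,12,13,14,15,16}
(A ∪ C) △ A = {3,12,14}
(A ∩ B) − ((A ∪ C) △ A) = {2,4,5,6,10,13,15,16}
(B △ C) − ((A ∩ B) − ((A ∪ C) △ A)) = {1,7,9,12,14}
C △ A = {3,4,5,6,8,12,14,15}
(C △ A)^c = {1,2,7,9,10,11,13,16}
C ∪ A = {2,3,4,5,6,7,8,9,10,12,13,14,15,16}
(C ∪ A) ∩ C = {2,3,7,9,10,12,13,14,16}
(C △ A)^c − ((C ∪ A) ∩ C) = {1,11}
((C △ A)^c − ((C ∪ A) ∩ C))^c = {2,3,4,5,6,7,8,9,10,12,13,14,15,16}
7 lies in both, so they are not disjoint.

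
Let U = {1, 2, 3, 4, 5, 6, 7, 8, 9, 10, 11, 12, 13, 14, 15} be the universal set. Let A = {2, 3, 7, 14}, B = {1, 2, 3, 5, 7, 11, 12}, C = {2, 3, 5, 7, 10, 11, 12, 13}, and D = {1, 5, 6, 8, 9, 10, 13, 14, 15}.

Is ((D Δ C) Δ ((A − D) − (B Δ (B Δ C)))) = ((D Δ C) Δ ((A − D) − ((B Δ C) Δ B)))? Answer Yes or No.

D Δ C = {1, 2, 3, 6, 7, 8, 9, 11, 12, 14, 15}
A − D = {2, 3, 7}
B Δ C = {1, 10, 13}
B Δ (B Δ C) = {2, 3, 5, 7, 10, 11, 12, 13}
(A − D) − (B Δ (B Δ C)) = {}
(D Δ C) Δ ((A − D) − (B Δ (B Δ C))) = {1, 2, 3, 6, 7, 8, 9, 11, 12, 14, 15}
(B Δ C) Δ B = {2, 3, 5, 7, 10, 11, 12, 13}
(A − D) − ((B Δ C) Δ B) = {}
(D Δ C) Δ ((A − D) − ((B Δ C) Δ B)) = {1, 2, 3, 6, 7, 8, 9, 11, 12, 14, 15}
Both equal {1, 2, 3, 6, 7, 8, 9, 11, 12, 14, 15}, so (D Δ C) Δ ((A − D) − (B Δ (B Δ C))) = (D Δ C) Δ ((A − D) − ((B Δ C) Δ B)).

Yes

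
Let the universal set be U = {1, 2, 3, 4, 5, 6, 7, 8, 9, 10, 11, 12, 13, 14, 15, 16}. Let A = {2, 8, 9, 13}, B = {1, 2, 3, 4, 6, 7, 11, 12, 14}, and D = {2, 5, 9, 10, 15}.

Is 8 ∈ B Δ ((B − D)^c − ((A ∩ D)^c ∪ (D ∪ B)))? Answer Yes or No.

8 ∉ B and 8 ∉ D, so 8 ∉ B − D
8 ∈ (B − D)^c since 8 ∉ (B − D)
8 ∈ A and 8 ∉ D, so 8 ∉ A ∩ D
8 ∈ (A ∩ D)^c since 8 ∉ (A ∩ D)
8 ∉ D and 8 ∉ B, so 8 ∉ D ∪ B
8 ∈ (A ∩ D)^c and 8 ∉ (D ∪ B), so 8 ∈ (A ∩ D)^c ∪ (D ∪ B)
8 ∈ (B − D)^c and 8 ∈ ((A ∩ D)^c ∪ (D ∪ B)), so 8 ∉ (B − D)^c − ((A ∩ D)^c ∪ (D ∪ B))
8 ∉ B and 8 ∉ ((B − D)^c − ((A ∩ D)^c ∪ (D ∪ B))), so 8 ∉ B Δ ((B − D)^c − ((A ∩ D)^c ∪ (D ∪ B)))

No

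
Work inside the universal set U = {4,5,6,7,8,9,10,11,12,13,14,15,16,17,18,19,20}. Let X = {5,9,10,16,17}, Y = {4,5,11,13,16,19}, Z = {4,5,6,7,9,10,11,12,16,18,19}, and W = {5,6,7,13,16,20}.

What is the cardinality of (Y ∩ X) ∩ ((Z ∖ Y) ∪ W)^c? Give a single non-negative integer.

0

Y ∩ X = {5,16}
Z ∖ Y = {6,7,9,10,12,18}
(Z ∖ Y) ∪ W = {5,6,7,9,10,12,13,16,18,20}
((Z ∖ Y) ∪ W)^c = {4,8,11,14,15,17,19}
(Y ∩ X) ∩ ((Z ∖ Y) ∪ W)^c = {}
|(Y ∩ X) ∩ ((Z ∖ Y) ∪ W)^c| = 0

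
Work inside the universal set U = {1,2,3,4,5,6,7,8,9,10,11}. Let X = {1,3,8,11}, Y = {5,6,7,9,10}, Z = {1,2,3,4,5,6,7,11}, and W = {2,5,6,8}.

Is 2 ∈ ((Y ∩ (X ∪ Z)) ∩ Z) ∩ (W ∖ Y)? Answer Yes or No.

No

2 ∉ X and 2 ∈ Z, so 2 ∈ X ∪ Z
2 ∉ Y and 2 ∈ (X ∪ Z), so 2 ∉ Y ∩ (X ∪ Z)
2 ∉ (Y ∩ (X ∪ Z)) and 2 ∈ Z, so 2 ∉ (Y ∩ (X ∪ Z)) ∩ Z
2 ∈ W and 2 ∉ Y, so 2 ∈ W ∖ Y
2 ∉ ((Y ∩ (X ∪ Z)) ∩ Z) and 2 ∈ (W ∖ Y), so 2 ∉ ((Y ∩ (X ∪ Z)) ∩ Z) ∩ (W ∖ Y)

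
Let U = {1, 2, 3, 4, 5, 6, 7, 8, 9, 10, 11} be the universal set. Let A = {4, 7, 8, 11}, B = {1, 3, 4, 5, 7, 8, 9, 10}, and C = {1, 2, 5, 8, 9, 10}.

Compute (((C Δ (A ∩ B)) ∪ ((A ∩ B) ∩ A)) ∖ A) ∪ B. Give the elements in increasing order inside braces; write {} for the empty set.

{1, 2, 3, 4, 5, 7, 8, 9, 10}

A ∩ B = {4, 7, 8}
C Δ (A ∩ B) = {1, 2, 4, 5, 7, 9, 10}
(A ∩ B) ∩ A = {4, 7, 8}
(C Δ (A ∩ B)) ∪ ((A ∩ B) ∩ A) = {1, 2, 4, 5, 7, 8, 9, 10}
((C Δ (A ∩ B)) ∪ ((A ∩ B) ∩ A)) ∖ A = {1, 2, 5, 9, 10}
(((C Δ (A ∩ B)) ∪ ((A ∩ B) ∩ A)) ∖ A) ∪ B = {1, 2, 3, 4, 5, 7, 8, 9, 10}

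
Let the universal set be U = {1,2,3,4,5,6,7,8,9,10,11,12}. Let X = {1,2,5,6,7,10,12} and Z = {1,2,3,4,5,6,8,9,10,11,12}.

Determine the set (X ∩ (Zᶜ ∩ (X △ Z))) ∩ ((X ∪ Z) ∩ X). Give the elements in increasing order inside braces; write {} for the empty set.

Zᶜ = {7}
X △ Z = {3,4,7,8,9,11}
Zᶜ ∩ (X △ Z) = {7}
X ∩ (Zᶜ ∩ (X △ Z)) = {7}
X ∪ Z = {1,2,3,4,5,6,7,8,9,10,11,12}
(X ∪ Z) ∩ X = {1,2,5,6,7,10,12}
(X ∩ (Zᶜ ∩ (X △ Z))) ∩ ((X ∪ Z) ∩ X) = {7}

{7}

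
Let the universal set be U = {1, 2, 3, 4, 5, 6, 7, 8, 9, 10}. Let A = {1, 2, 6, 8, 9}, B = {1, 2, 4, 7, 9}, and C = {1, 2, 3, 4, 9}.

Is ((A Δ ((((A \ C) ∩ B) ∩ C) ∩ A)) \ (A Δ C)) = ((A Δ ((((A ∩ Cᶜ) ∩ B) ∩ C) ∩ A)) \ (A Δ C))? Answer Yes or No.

Yes

A \ C = {6, 8}
(A \ C) ∩ B = {}
((A \ C) ∩ B) ∩ C = {}
(((A \ C) ∩ B) ∩ C) ∩ A = {}
A Δ ((((A \ C) ∩ B) ∩ C) ∩ A) = {1, 2, 6, 8, 9}
A Δ C = {3, 4, 6, 8}
(A Δ ((((A \ C) ∩ B) ∩ C) ∩ A)) \ (A Δ C) = {1, 2, 9}
Cᶜ = {5, 6, 7, 8, 10}
A ∩ Cᶜ = {6, 8}
(A ∩ Cᶜ) ∩ B = {}
((A ∩ Cᶜ) ∩ B) ∩ C = {}
(((A ∩ Cᶜ) ∩ B) ∩ C) ∩ A = {}
A Δ ((((A ∩ Cᶜ) ∩ B) ∩ C) ∩ A) = {1, 2, 6, 8, 9}
(A Δ ((((A ∩ Cᶜ) ∩ B) ∩ C) ∩ A)) \ (A Δ C) = {1, 2, 9}
Both equal {1, 2, 9}, so (A Δ ((((A \ C) ∩ B) ∩ C) ∩ A)) \ (A Δ C) = (A Δ ((((A ∩ Cᶜ) ∩ B) ∩ C) ∩ A)) \ (A Δ C).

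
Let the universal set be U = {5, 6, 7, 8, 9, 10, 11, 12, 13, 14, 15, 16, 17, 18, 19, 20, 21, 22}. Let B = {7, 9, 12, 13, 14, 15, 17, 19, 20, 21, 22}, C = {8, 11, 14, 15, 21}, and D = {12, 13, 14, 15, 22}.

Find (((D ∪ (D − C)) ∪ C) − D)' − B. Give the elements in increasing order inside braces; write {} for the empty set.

{5, 6, 10, 16, 18}

D − C = {12, 13, 22}
D ∪ (D − C) = {12, 13, 14, 15, 22}
(D ∪ (D − C)) ∪ C = {8, 11, 12, 13, 14, 15, 21, 22}
((D ∪ (D − C)) ∪ C) − D = {8, 11, 21}
(((D ∪ (D − C)) ∪ C) − D)' = {5, 6, 7, 9, 10, 12, 13, 14, 15, 16, 17, 18, 19, 20, 22}
(((D ∪ (D − C)) ∪ C) − D)' − B = {5, 6, 10, 16, 18}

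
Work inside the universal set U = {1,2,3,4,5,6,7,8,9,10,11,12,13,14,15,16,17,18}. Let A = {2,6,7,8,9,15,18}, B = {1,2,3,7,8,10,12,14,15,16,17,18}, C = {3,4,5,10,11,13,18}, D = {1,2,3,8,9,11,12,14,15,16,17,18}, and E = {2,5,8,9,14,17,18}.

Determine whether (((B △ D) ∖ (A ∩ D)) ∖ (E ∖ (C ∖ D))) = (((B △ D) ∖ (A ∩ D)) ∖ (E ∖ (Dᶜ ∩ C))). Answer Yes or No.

Yes

B △ D = {7,9,10,11}
A ∩ D = {2,8,9,15,18}
(B △ D) ∖ (A ∩ D) = {7,10,11}
C ∖ D = {4,5,10,13}
E ∖ (C ∖ D) = {2,8,9,14,17,18}
((B △ D) ∖ (A ∩ D)) ∖ (E ∖ (C ∖ D)) = {7,10,11}
Dᶜ = {4,5,6,7,10,13}
Dᶜ ∩ C = {4,5,10,13}
E ∖ (Dᶜ ∩ C) = {2,8,9,14,17,18}
((B △ D) ∖ (A ∩ D)) ∖ (E ∖ (Dᶜ ∩ C)) = {7,10,11}
Both equal {7,10,11}, so ((B △ D) ∖ (A ∩ D)) ∖ (E ∖ (C ∖ D)) = ((B △ D) ∖ (A ∩ D)) ∖ (E ∖ (Dᶜ ∩ C)).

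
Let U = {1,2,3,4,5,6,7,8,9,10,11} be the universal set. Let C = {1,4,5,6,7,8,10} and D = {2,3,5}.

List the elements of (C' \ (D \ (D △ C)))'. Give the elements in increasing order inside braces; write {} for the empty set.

C' = {2,3,9,11}
D △ C = {1,2,3,4,6,7,8,10}
D \ (D △ C) = {5}
C' \ (D \ (D △ C)) = {2,3,9,11}
(C' \ (D \ (D △ C)))' = {1,4,5,6,7,8,10}

{1,4,5,6,7,8,10}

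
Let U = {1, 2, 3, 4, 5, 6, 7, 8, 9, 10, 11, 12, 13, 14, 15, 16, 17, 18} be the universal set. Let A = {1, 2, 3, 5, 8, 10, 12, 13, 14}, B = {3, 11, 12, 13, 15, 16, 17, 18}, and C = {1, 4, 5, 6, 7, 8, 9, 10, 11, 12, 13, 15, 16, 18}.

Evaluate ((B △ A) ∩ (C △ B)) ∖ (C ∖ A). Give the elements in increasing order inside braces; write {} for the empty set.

B △ A = {1, 2, 5, 8, 10, 11, 14, 15, 16, 17, 18}
C △ B = {1, 3, 4, 5, 6, 7, 8, 9, 10, 17}
(B △ A) ∩ (C △ B) = {1, 5, 8, 10, 17}
C ∖ A = {4, 6, 7, 9, 11, 15, 16, 18}
((B △ A) ∩ (C △ B)) ∖ (C ∖ A) = {1, 5, 8, 10, 17}

{1, 5, 8, 10, 17}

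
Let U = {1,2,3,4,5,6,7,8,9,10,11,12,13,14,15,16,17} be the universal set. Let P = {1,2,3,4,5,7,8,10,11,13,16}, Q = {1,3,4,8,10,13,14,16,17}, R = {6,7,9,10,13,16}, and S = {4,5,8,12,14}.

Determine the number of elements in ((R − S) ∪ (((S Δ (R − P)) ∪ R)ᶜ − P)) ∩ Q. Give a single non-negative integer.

R − S = {6,7,9,10,13,16}
R − P = {6,9}
S Δ (R − P) = {4,5,6,8,9,12,14}
(S Δ (R − P)) ∪ R = {4,5,6,7,8,9,10,12,13,14,16}
((S Δ (R − P)) ∪ R)ᶜ = {1,2,3,11,15,17}
((S Δ (R − P)) ∪ R)ᶜ − P = {15,17}
(R − S) ∪ (((S Δ (R − P)) ∪ R)ᶜ − P) = {6,7,9,10,13,15,16,17}
((R − S) ∪ (((S Δ (R − P)) ∪ R)ᶜ − P)) ∩ Q = {10,13,16,17}
|((R − S) ∪ (((S Δ (R − P)) ∪ R)ᶜ − P)) ∩ Q| = 4

4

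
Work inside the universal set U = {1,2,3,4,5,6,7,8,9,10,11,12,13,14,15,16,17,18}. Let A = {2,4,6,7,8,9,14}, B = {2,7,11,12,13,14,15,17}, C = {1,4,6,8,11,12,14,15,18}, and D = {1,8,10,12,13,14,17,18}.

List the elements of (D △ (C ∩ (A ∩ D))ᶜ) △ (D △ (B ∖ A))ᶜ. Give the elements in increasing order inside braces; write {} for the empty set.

A ∩ D = {8,14}
C ∩ (A ∩ D) = {8,14}
(C ∩ (A ∩ D))ᶜ = {1,2,3,4,5,6,7,9,10,11,12,13,15,16,17,18}
D △ (C ∩ (A ∩ D))ᶜ = {2,3,4,5,6,7,8,9,11,14,15,16}
B ∖ A = {11,12,13,15,17}
D △ (B ∖ A) = {1,8,10,11,14,15,18}
(D △ (B ∖ A))ᶜ = {2,3,4,5,6,7,9,12,13,16,17}
(D △ (C ∩ (A ∩ D))ᶜ) △ (D △ (B ∖ A))ᶜ = {8,11,12,13,14,15,17}

{8,11,12,13,14,15,17}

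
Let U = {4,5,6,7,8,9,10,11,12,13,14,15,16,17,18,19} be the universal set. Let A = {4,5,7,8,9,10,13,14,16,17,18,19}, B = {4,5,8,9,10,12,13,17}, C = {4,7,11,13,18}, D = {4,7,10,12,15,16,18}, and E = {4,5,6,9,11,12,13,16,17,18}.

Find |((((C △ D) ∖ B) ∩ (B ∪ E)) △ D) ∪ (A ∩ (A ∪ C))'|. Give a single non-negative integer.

C △ D = {10,11,12,13,15,16}
(C △ D) ∖ B = {11,15,16}
B ∪ E = {4,5,6,8,9,10,11,12,13,16,17,18}
((C △ D) ∖ B) ∩ (B ∪ E) = {11,16}
(((C △ D) ∖ B) ∩ (B ∪ E)) △ D = {4,7,10,11,12,15,18}
A ∪ C = {4,5,7,8,9,10,11,13,14,16,17,18,19}
A ∩ (A ∪ C) = {4,5,7,8,9,10,13,14,16,17,18,19}
(A ∩ (A ∪ C))' = {6,11,12,15}
((((C △ D) ∖ B) ∩ (B ∪ E)) △ D) ∪ (A ∩ (A ∪ C))' = {4,6,7,10,11,12,15,18}
|((((C △ D) ∖ B) ∩ (B ∪ E)) △ D) ∪ (A ∩ (A ∪ C))'| = 8

8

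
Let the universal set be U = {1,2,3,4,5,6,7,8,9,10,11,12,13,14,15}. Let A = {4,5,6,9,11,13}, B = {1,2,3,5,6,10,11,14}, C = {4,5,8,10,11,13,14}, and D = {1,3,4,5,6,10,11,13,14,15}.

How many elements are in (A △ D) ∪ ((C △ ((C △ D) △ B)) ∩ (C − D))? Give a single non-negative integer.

A △ D = {1,3,9,10,14,15}
C △ D = {1,3,6,8,15}
(C △ D) △ B = {2,5,8,10,11,14,15}
C △ ((C △ D) △ B) = {2,4,13,15}
C − D = {8}
(C △ ((C △ D) △ B)) ∩ (C − D) = {}
(A △ D) ∪ ((C △ ((C △ D) △ B)) ∩ (C − D)) = {1,3,9,10,14,15}
|(A △ D) ∪ ((C △ ((C △ D) △ B)) ∩ (C − D))| = 6

6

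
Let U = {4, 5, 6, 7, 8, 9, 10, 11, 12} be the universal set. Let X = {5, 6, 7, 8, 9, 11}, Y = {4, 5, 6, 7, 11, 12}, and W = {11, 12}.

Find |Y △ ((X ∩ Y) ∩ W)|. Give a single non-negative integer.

5

X ∩ Y = {5, 6, 7, 11}
(X ∩ Y) ∩ W = {11}
Y △ ((X ∩ Y) ∩ W) = {4, 5, 6, 7, 12}
|Y △ ((X ∩ Y) ∩ W)| = 5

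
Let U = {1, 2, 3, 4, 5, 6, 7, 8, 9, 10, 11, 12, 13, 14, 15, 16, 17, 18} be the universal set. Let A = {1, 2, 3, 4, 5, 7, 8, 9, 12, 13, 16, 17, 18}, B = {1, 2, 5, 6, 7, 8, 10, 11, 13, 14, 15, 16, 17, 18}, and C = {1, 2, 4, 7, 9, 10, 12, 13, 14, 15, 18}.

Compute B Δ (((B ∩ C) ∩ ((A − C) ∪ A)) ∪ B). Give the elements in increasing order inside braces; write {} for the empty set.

{}

B ∩ C = {1, 2, 7, 10, 13, 14, 15, 18}
A − C = {3, 5, 8, 16, 17}
(A − C) ∪ A = {1, 2, 3, 4, 5, 7, 8, 9, 12, 13, 16, 17, 18}
(B ∩ C) ∩ ((A − C) ∪ A) = {1, 2, 7, 13, 18}
((B ∩ C) ∩ ((A − C) ∪ A)) ∪ B = {1, 2, 5, 6, 7, 8, 10, 11, 13, 14, 15, 16, 17, 18}
B Δ (((B ∩ C) ∩ ((A − C) ∪ A)) ∪ B) = {}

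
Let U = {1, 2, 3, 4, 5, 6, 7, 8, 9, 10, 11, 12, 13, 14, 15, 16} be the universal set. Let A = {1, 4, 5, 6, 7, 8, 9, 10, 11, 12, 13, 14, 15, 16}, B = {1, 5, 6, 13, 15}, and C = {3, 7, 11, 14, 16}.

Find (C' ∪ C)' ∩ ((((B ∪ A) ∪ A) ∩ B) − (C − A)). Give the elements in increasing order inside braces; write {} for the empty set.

C' = {1, 2, 4, 5, 6, 8, 9, 10, 12, 13, 15}
C' ∪ C = {1, 2, 3, 4, 5, 6, 7, 8, 9, 10, 11, 12, 13, 14, 15, 16}
(C' ∪ C)' = {}
B ∪ A = {1, 4, 5, 6, 7, 8, 9, 10, 11, 12, 13, 14, 15, 16}
(B ∪ A) ∪ A = {1, 4, 5, 6, 7, 8, 9, 10, 11, 12, 13, 14, 15, 16}
((B ∪ A) ∪ A) ∩ B = {1, 5, 6, 13, 15}
C − A = {3}
(((B ∪ A) ∪ A) ∩ B) − (C − A) = {1, 5, 6, 13, 15}
(C' ∪ C)' ∩ ((((B ∪ A) ∪ A) ∩ B) − (C − A)) = {}

{}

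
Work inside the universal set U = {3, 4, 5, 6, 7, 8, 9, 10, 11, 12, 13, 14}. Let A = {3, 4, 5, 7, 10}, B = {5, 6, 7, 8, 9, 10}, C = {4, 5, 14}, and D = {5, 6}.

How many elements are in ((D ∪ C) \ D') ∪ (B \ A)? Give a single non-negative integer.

4

D ∪ C = {4, 5, 6, 14}
D' = {3, 4, 7, 8, 9, 10, 11, 12, 13, 14}
(D ∪ C) \ D' = {5, 6}
B \ A = {6, 8, 9}
((D ∪ C) \ D') ∪ (B \ A) = {5, 6, 8, 9}
|((D ∪ C) \ D') ∪ (B \ A)| = 4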